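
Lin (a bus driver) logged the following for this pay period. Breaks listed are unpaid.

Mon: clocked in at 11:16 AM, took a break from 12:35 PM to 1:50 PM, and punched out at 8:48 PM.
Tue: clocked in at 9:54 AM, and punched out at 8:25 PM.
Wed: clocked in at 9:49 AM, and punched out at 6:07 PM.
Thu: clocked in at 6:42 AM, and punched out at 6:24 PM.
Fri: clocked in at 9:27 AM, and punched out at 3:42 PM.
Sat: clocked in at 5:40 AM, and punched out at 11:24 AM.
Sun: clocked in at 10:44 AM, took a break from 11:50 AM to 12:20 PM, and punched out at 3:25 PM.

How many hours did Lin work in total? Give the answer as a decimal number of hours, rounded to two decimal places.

Mon: 11:16 AM–8:48 PM = 9 h 32 min; less 75 min break → 8 h 17 min
Tue: 9:54 AM–8:25 PM = 10 h 31 min
Wed: 9:49 AM–6:07 PM = 8 h 18 min
Thu: 6:42 AM–6:24 PM = 11 h 42 min
Fri: 9:27 AM–3:42 PM = 6 h 15 min
Sat: 5:40 AM–11:24 AM = 5 h 44 min
Sun: 10:44 AM–3:25 PM = 4 h 41 min; less 30 min break → 4 h 11 min
Total: 8 h 17 min + 10 h 31 min + 8 h 18 min + 11 h 42 min + 6 h 15 min + 5 h 44 min + 4 h 11 min = 54 h 58 min.

54.97 hours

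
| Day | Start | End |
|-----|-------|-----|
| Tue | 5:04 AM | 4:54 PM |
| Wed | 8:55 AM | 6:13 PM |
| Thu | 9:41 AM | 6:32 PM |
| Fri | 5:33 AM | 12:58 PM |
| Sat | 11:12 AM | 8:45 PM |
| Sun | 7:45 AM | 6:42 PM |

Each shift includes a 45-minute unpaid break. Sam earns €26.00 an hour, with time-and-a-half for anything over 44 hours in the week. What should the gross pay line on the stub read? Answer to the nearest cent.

Tue: 5:04 AM–4:54 PM = 11 h 50 min; less 45 min break → 11 h 5 min
Wed: 8:55 AM–6:13 PM = 9 h 18 min; less 45 min break → 8 h 33 min
Thu: 9:41 AM–6:32 PM = 8 h 51 min; less 45 min break → 8 h 6 min
Fri: 5:33 AM–12:58 PM = 7 h 25 min; less 45 min break → 6 h 40 min
Sat: 11:12 AM–8:45 PM = 9 h 33 min; less 45 min break → 8 h 48 min
Sun: 7:45 AM–6:42 PM = 10 h 57 min; less 45 min break → 10 h 12 min
Total worked: 53 h 24 min = 3204 min.
Regular 44 h 0 min = 2640 min at €26.00/h; overtime 9 h 24 min = 564 min at €39.00/h.
Pay = (2640 × €26.00 + 564 × €39.00) ÷ 60 = €1510.60.

€1510.60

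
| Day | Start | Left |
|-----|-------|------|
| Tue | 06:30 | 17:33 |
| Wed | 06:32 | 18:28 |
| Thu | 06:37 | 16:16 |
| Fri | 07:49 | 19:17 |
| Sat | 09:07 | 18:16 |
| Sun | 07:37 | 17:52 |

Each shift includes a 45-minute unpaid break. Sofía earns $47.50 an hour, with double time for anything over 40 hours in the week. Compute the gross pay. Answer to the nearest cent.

$3705.00

Tue: 06:30–17:33 = 11 h 3 min; less 45 min break → 10 h 18 min
Wed: 06:32–18:28 = 11 h 56 min; less 45 min break → 11 h 11 min
Thu: 06:37–16:16 = 9 h 39 min; less 45 min break → 8 h 54 min
Fri: 07:49–19:17 = 11 h 28 min; less 45 min break → 10 h 43 min
Sat: 09:07–18:16 = 9 h 9 min; less 45 min break → 8 h 24 min
Sun: 07:37–17:52 = 10 h 15 min; less 45 min break → 9 h 30 min
Total worked: 59 h 0 min = 3540 min.
Regular 40 h 0 min = 2400 min at $47.50/h; overtime 19 h 0 min = 1140 min at $95.00/h.
Pay = (2400 × $47.50 + 1140 × $95.00) ÷ 60 = $3705.00.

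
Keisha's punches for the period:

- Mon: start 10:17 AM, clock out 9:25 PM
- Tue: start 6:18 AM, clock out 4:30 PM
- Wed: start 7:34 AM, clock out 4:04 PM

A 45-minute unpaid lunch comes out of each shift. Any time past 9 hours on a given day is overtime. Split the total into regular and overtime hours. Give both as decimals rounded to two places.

Mon: 10:17 AM–9:25 PM = 11 h 8 min; less 45 min break → 10 h 23 min
Tue: 6:18 AM–4:30 PM = 10 h 12 min; less 45 min break → 9 h 27 min
Wed: 7:34 AM–4:04 PM = 8 h 30 min; less 45 min break → 7 h 45 min
Mon reg 9 h 0 min / OT 1 h 23 min; Tue reg 9 h 0 min / OT 0 h 27 min; Wed reg 7 h 45 min / OT 0 h 0 min.
Totals: regular 25 h 45 min, overtime 1 h 50 min.

Regular 25.75 hours, overtime 1.83 hours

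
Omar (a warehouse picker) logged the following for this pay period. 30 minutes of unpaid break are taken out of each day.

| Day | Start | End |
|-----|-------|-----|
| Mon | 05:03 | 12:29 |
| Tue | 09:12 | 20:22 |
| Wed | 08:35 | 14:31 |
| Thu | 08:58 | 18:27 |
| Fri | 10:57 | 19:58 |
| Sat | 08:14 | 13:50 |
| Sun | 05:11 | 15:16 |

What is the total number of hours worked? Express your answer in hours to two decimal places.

Mon: 05:03–12:29 = 7 h 26 min; less 30 min break → 6 h 56 min
Tue: 09:12–20:22 = 11 h 10 min; less 30 min break → 10 h 40 min
Wed: 08:35–14:31 = 5 h 56 min; less 30 min break → 5 h 26 min
Thu: 08:58–18:27 = 9 h 29 min; less 30 min break → 8 h 59 min
Fri: 10:57–19:58 = 9 h 1 min; less 30 min break → 8 h 31 min
Sat: 08:14–13:50 = 5 h 36 min; less 30 min break → 5 h 6 min
Sun: 05:11–15:16 = 10 h 5 min; less 30 min break → 9 h 35 min
Total: 6 h 56 min + 10 h 40 min + 5 h 26 min + 8 h 59 min + 8 h 31 min + 5 h 6 min + 9 h 35 min = 55 h 13 min.

55.22 hours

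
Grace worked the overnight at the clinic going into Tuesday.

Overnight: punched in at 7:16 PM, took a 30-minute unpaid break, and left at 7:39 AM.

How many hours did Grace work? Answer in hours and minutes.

11 h 53 min

Overnight: 7:16 PM → midnight = 4 h 44 min; midnight → 7:39 AM = 7 h 39 min; span 12 h 23 min; less 30 min break → 11 h 53 min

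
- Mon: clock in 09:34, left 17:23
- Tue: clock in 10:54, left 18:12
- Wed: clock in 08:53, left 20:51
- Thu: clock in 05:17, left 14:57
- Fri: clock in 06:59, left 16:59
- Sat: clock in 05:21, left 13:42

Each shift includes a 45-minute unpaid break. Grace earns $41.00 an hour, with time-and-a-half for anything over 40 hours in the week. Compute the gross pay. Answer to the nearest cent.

$2291.90

Mon: 09:34–17:23 = 7 h 49 min; less 45 min break → 7 h 4 min
Tue: 10:54–18:12 = 7 h 18 min; less 45 min break → 6 h 33 min
Wed: 08:53–20:51 = 11 h 58 min; less 45 min break → 11 h 13 min
Thu: 05:17–14:57 = 9 h 40 min; less 45 min break → 8 h 55 min
Fri: 06:59–16:59 = 10 h 0 min; less 45 min break → 9 h 15 min
Sat: 05:21–13:42 = 8 h 21 min; less 45 min break → 7 h 36 min
Total worked: 50 h 36 min = 3036 min.
Regular 40 h 0 min = 2400 min at $41.00/h; overtime 10 h 36 min = 636 min at $61.50/h.
Pay = (2400 × $41.00 + 636 × $61.50) ÷ 60 = $2291.90.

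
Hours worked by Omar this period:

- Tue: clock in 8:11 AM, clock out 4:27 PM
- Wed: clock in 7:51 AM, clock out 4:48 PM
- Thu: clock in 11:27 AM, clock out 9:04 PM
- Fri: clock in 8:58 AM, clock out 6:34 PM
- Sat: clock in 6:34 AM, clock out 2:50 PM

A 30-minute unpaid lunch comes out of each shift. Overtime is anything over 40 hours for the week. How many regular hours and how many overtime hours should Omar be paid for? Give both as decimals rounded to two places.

Regular 40.00 hours, overtime 2.20 hours

Tue: 8:11 AM–4:27 PM = 8 h 16 min; less 30 min break → 7 h 46 min
Wed: 7:51 AM–4:48 PM = 8 h 57 min; less 30 min break → 8 h 27 min
Thu: 11:27 AM–9:04 PM = 9 h 37 min; less 30 min break → 9 h 7 min
Fri: 8:58 AM–6:34 PM = 9 h 36 min; less 30 min break → 9 h 6 min
Sat: 6:34 AM–2:50 PM = 8 h 16 min; less 30 min break → 7 h 46 min
Total worked: 42 h 12 min = 42.20 h.
Threshold 40 h → overtime 2 h 12 min, regular 40 h 0 min.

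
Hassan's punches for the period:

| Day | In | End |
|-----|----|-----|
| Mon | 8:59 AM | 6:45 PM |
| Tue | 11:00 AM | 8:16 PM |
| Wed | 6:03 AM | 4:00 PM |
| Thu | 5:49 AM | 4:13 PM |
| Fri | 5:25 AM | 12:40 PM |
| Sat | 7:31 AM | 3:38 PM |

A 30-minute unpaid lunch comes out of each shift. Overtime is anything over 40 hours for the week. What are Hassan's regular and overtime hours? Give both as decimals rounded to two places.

Mon: 8:59 AM–6:45 PM = 9 h 46 min; less 30 min break → 9 h 16 min
Tue: 11:00 AM–8:16 PM = 9 h 16 min; less 30 min break → 8 h 46 min
Wed: 6:03 AM–4:00 PM = 9 h 57 min; less 30 min break → 9 h 27 min
Thu: 5:49 AM–4:13 PM = 10 h 24 min; less 30 min break → 9 h 54 min
Fri: 5:25 AM–12:40 PM = 7 h 15 min; less 30 min break → 6 h 45 min
Sat: 7:31 AM–3:38 PM = 8 h 7 min; less 30 min break → 7 h 37 min
Total worked: 51 h 45 min = 51.75 h.
Threshold 40 h → overtime 11 h 45 min, regular 40 h 0 min.

Regular 40.00 hours, overtime 11.75 hours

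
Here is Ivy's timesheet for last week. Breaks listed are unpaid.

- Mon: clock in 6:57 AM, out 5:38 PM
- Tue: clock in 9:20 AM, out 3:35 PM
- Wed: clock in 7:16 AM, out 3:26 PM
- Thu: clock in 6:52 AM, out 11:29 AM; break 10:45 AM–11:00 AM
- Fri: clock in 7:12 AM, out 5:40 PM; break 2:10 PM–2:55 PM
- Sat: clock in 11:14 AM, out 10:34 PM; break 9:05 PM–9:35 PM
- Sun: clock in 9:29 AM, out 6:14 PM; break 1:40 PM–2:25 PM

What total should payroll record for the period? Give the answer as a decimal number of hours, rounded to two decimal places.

Mon: 6:57 AM–5:38 PM = 10 h 41 min
Tue: 9:20 AM–3:35 PM = 6 h 15 min
Wed: 7:16 AM–3:26 PM = 8 h 10 min
Thu: 6:52 AM–11:29 AM = 4 h 37 min; less 15 min break → 4 h 22 min
Fri: 7:12 AM–5:40 PM = 10 h 28 min; less 45 min break → 9 h 43 min
Sat: 11:14 AM–10:34 PM = 11 h 20 min; less 30 min break → 10 h 50 min
Sun: 9:29 AM–6:14 PM = 8 h 45 min; less 45 min break → 8 h 0 min
Total: 10 h 41 min + 6 h 15 min + 8 h 10 min + 4 h 22 min + 9 h 43 min + 10 h 50 min + 8 h 0 min = 58 h 1 min.

58.02 hours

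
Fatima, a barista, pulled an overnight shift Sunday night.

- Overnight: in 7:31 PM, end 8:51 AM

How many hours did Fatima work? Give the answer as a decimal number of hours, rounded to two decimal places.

13.33 hours

Overnight: 7:31 PM → midnight = 4 h 29 min; midnight → 8:51 AM = 8 h 51 min; span 13 h 20 min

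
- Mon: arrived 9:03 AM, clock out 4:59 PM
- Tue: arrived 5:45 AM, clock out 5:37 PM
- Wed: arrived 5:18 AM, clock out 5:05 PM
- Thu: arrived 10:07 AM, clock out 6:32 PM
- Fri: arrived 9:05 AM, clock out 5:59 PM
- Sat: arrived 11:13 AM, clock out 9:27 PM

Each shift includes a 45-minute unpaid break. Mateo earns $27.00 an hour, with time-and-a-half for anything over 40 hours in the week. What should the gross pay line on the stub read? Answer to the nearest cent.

Mon: 9:03 AM–4:59 PM = 7 h 56 min; less 45 min break → 7 h 11 min
Tue: 5:45 AM–5:37 PM = 11 h 52 min; less 45 min break → 11 h 7 min
Wed: 5:18 AM–5:05 PM = 11 h 47 min; less 45 min break → 11 h 2 min
Thu: 10:07 AM–6:32 PM = 8 h 25 min; less 45 min break → 7 h 40 min
Fri: 9:05 AM–5:59 PM = 8 h 54 min; less 45 min break → 8 h 9 min
Sat: 11:13 AM–9:27 PM = 10 h 14 min; less 45 min break → 9 h 29 min
Total worked: 54 h 38 min = 3278 min.
Regular 40 h 0 min = 2400 min at $27.00/h; overtime 14 h 38 min = 878 min at $40.50/h.
Pay = (2400 × $27.00 + 878 × $40.50) ÷ 60 = $1672.65.

$1672.65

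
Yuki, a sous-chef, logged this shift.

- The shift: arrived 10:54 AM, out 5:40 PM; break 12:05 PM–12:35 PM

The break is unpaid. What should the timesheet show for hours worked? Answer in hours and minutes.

6 h 16 min

The shift: 10:54 AM–5:40 PM = 6 h 46 min; less 30 min break → 6 h 16 min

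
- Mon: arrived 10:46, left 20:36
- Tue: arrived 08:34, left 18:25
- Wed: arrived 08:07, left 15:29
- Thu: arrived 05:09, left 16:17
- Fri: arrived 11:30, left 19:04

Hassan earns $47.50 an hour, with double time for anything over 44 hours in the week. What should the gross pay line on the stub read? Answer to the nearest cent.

Mon: 10:46–20:36 = 9 h 50 min
Tue: 08:34–18:25 = 9 h 51 min
Wed: 08:07–15:29 = 7 h 22 min
Thu: 05:09–16:17 = 11 h 8 min
Fri: 11:30–19:04 = 7 h 34 min
Total worked: 45 h 45 min = 2745 min.
Regular 44 h 0 min = 2640 min at $47.50/h; overtime 1 h 45 min = 105 min at $95.00/h.
Pay = (2640 × $47.50 + 105 × $95.00) ÷ 60 = $2256.25.

$2256.25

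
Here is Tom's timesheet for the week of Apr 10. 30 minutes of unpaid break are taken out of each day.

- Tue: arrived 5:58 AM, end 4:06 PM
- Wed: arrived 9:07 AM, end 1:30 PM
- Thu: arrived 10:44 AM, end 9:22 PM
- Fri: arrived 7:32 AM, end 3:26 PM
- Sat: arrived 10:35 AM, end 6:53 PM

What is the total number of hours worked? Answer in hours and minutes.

38 h 51 min

Tue: 5:58 AM–4:06 PM = 10 h 8 min; less 30 min break → 9 h 38 min
Wed: 9:07 AM–1:30 PM = 4 h 23 min; less 30 min break → 3 h 53 min
Thu: 10:44 AM–9:22 PM = 10 h 38 min; less 30 min break → 10 h 8 min
Fri: 7:32 AM–3:26 PM = 7 h 54 min; less 30 min break → 7 h 24 min
Sat: 10:35 AM–6:53 PM = 8 h 18 min; less 30 min break → 7 h 48 min
Total: 9 h 38 min + 3 h 53 min + 10 h 8 min + 7 h 24 min + 7 h 48 min = 38 h 51 min.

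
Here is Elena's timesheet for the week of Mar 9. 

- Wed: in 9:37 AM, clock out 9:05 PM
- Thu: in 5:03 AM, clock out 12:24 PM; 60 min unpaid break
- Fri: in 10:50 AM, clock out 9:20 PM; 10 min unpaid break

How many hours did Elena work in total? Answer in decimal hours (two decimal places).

Wed: 9:37 AM–9:05 PM = 11 h 28 min
Thu: 5:03 AM–12:24 PM = 7 h 21 min; less 60 min break → 6 h 21 min
Fri: 10:50 AM–9:20 PM = 10 h 30 min; less 10 min break → 10 h 20 min
Total: 11 h 28 min + 6 h 21 min + 10 h 20 min = 28 h 9 min.

28.15 hours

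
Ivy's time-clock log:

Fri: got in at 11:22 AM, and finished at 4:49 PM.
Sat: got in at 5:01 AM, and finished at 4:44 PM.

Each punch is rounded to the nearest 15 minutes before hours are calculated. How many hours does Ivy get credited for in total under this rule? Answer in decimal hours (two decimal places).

17.25 hours

Fri: in 11:22 AM→11:15 AM, out 4:49 PM→4:45 PM; 5 h 30 min
Sat: in 5:01 AM→5:00 AM, out 4:44 PM→4:45 PM; 11 h 45 min
Total credited: 17 h 15 min.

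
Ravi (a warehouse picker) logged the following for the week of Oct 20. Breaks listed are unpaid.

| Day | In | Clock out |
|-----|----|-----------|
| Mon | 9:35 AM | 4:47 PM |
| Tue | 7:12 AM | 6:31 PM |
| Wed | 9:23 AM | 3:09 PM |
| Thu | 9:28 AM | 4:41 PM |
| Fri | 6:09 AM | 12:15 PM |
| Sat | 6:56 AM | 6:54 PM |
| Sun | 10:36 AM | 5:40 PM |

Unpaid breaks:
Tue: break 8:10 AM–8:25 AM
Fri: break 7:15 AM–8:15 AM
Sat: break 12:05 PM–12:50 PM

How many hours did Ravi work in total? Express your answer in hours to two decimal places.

Mon: 9:35 AM–4:47 PM = 7 h 12 min
Tue: 7:12 AM–6:31 PM = 11 h 19 min; less 15 min break → 11 h 4 min
Wed: 9:23 AM–3:09 PM = 5 h 46 min
Thu: 9:28 AM–4:41 PM = 7 h 13 min
Fri: 6:09 AM–12:15 PM = 6 h 6 min; less 60 min break → 5 h 6 min
Sat: 6:56 AM–6:54 PM = 11 h 58 min; less 45 min break → 11 h 13 min
Sun: 10:36 AM–5:40 PM = 7 h 4 min
Total: 7 h 12 min + 11 h 4 min + 5 h 46 min + 7 h 13 min + 5 h 6 min + 11 h 13 min + 7 h 4 min = 54 h 38 min.

54.63 hours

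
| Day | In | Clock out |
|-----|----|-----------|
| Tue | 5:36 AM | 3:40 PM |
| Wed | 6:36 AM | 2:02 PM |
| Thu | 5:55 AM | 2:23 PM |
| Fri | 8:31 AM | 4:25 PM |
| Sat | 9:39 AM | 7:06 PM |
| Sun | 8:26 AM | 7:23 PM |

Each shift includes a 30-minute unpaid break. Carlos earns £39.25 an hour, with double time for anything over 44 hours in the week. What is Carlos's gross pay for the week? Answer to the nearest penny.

£2297.43

Tue: 5:36 AM–3:40 PM = 10 h 4 min; less 30 min break → 9 h 34 min
Wed: 6:36 AM–2:02 PM = 7 h 26 min; less 30 min break → 6 h 56 min
Thu: 5:55 AM–2:23 PM = 8 h 28 min; less 30 min break → 7 h 58 min
Fri: 8:31 AM–4:25 PM = 7 h 54 min; less 30 min break → 7 h 24 min
Sat: 9:39 AM–7:06 PM = 9 h 27 min; less 30 min break → 8 h 57 min
Sun: 8:26 AM–7:23 PM = 10 h 57 min; less 30 min break → 10 h 27 min
Total worked: 51 h 16 min = 3076 min.
Regular 44 h 0 min = 2640 min at £39.25/h; overtime 7 h 16 min = 436 min at £78.50/h.
Pay = (2640 × £39.25 + 436 × £78.50) ÷ 60 = £2297.43.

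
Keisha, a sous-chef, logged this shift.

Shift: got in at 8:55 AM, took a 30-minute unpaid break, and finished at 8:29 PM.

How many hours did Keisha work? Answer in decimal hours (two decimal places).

Shift: 8:55 AM–8:29 PM = 11 h 34 min; less 30 min break → 11 h 4 min

11.07 hours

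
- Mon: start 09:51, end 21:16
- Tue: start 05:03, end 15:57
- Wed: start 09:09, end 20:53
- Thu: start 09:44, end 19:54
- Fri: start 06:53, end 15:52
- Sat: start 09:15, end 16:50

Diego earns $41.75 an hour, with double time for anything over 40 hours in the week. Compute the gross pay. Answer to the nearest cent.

Mon: 09:51–21:16 = 11 h 25 min
Tue: 05:03–15:57 = 10 h 54 min
Wed: 09:09–20:53 = 11 h 44 min
Thu: 09:44–19:54 = 10 h 10 min
Fri: 06:53–15:52 = 8 h 59 min
Sat: 09:15–16:50 = 7 h 35 min
Total worked: 60 h 47 min = 3647 min.
Regular 40 h 0 min = 2400 min at $41.75/h; overtime 20 h 47 min = 1247 min at $83.50/h.
Pay = (2400 × $41.75 + 1247 × $83.50) ÷ 60 = $3405.41.

$3405.41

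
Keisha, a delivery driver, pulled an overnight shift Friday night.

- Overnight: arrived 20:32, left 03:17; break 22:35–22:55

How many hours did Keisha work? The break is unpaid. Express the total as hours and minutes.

6 h 25 min

Overnight: 20:32 → midnight = 3 h 28 min; midnight → 03:17 = 3 h 17 min; span 6 h 45 min; less 20 min break → 6 h 25 min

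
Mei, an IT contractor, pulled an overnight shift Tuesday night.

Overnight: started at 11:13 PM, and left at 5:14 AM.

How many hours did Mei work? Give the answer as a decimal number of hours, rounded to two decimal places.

Overnight: 11:13 PM → midnight = 0 h 47 min; midnight → 5:14 AM = 5 h 14 min; span 6 h 1 min

6.02 hours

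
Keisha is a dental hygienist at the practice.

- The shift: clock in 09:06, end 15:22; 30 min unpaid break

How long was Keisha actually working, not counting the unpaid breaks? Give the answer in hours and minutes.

5 h 46 min

The shift: 09:06–15:22 = 6 h 16 min; less 30 min break → 5 h 46 min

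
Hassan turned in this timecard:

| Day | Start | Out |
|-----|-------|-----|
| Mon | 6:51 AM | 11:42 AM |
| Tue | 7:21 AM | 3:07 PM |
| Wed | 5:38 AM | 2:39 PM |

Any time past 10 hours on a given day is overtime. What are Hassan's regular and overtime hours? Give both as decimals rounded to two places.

Regular 21.63 hours, overtime 0.00 hours

Mon: 6:51 AM–11:42 AM = 4 h 51 min
Tue: 7:21 AM–3:07 PM = 7 h 46 min
Wed: 5:38 AM–2:39 PM = 9 h 1 min
Mon reg 4 h 51 min / OT 0 h 0 min; Tue reg 7 h 46 min / OT 0 h 0 min; Wed reg 9 h 1 min / OT 0 h 0 min.
Totals: regular 21 h 38 min, overtime 0 h 0 min.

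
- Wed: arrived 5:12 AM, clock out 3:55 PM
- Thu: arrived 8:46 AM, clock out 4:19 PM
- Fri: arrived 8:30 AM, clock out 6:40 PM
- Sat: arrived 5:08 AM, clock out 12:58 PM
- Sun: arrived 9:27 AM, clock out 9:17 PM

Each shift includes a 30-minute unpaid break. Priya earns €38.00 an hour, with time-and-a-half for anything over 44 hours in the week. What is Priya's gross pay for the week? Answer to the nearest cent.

€1763.20

Wed: 5:12 AM–3:55 PM = 10 h 43 min; less 30 min break → 10 h 13 min
Thu: 8:46 AM–4:19 PM = 7 h 33 min; less 30 min break → 7 h 3 min
Fri: 8:30 AM–6:40 PM = 10 h 10 min; less 30 min break → 9 h 40 min
Sat: 5:08 AM–12:58 PM = 7 h 50 min; less 30 min break → 7 h 20 min
Sun: 9:27 AM–9:17 PM = 11 h 50 min; less 30 min break → 11 h 20 min
Total worked: 45 h 36 min = 2736 min.
Regular 44 h 0 min = 2640 min at €38.00/h; overtime 1 h 36 min = 96 min at €57.00/h.
Pay = (2640 × €38.00 + 96 × €57.00) ÷ 60 = €1763.20.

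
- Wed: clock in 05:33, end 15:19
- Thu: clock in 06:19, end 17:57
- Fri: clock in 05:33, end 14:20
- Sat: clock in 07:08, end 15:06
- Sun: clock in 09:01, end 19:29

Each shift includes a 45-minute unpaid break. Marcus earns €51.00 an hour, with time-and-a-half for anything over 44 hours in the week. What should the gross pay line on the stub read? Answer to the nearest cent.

€2310.30

Wed: 05:33–15:19 = 9 h 46 min; less 45 min break → 9 h 1 min
Thu: 06:19–17:57 = 11 h 38 min; less 45 min break → 10 h 53 min
Fri: 05:33–14:20 = 8 h 47 min; less 45 min break → 8 h 2 min
Sat: 07:08–15:06 = 7 h 58 min; less 45 min break → 7 h 13 min
Sun: 09:01–19:29 = 10 h 28 min; less 45 min break → 9 h 43 min
Total worked: 44 h 52 min = 2692 min.
Regular 44 h 0 min = 2640 min at €51.00/h; overtime 0 h 52 min = 52 min at €76.50/h.
Pay = (2640 × €51.00 + 52 × €76.50) ÷ 60 = €2310.30.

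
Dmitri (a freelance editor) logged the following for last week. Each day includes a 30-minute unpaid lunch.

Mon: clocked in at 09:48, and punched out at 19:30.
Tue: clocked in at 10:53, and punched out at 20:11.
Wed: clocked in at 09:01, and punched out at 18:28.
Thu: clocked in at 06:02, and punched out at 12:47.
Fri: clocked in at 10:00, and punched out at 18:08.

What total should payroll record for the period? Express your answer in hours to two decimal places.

40.83 hours

Mon: 09:48–19:30 = 9 h 42 min; less 30 min break → 9 h 12 min
Tue: 10:53–20:11 = 9 h 18 min; less 30 min break → 8 h 48 min
Wed: 09:01–18:28 = 9 h 27 min; less 30 min break → 8 h 57 min
Thu: 06:02–12:47 = 6 h 45 min; less 30 min break → 6 h 15 min
Fri: 10:00–18:08 = 8 h 8 min; less 30 min break → 7 h 38 min
Total: 9 h 12 min + 8 h 48 min + 8 h 57 min + 6 h 15 min + 7 h 38 min = 40 h 50 min.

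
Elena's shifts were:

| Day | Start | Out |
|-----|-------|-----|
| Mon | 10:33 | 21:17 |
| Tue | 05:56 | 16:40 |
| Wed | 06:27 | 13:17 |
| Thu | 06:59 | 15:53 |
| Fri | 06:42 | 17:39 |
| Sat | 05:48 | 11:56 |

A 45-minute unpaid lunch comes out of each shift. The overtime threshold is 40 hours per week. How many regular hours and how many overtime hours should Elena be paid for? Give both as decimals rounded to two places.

Regular 40.00 hours, overtime 9.78 hours

Mon: 10:33–21:17 = 10 h 44 min; less 45 min break → 9 h 59 min
Tue: 05:56–16:40 = 10 h 44 min; less 45 min break → 9 h 59 min
Wed: 06:27–13:17 = 6 h 50 min; less 45 min break → 6 h 5 min
Thu: 06:59–15:53 = 8 h 54 min; less 45 min break → 8 h 9 min
Fri: 06:42–17:39 = 10 h 57 min; less 45 min break → 10 h 12 min
Sat: 05:48–11:56 = 6 h 8 min; less 45 min break → 5 h 23 min
Total worked: 49 h 47 min = 49.78 h.
Threshold 40 h → overtime 9 h 47 min, regular 40 h 0 min.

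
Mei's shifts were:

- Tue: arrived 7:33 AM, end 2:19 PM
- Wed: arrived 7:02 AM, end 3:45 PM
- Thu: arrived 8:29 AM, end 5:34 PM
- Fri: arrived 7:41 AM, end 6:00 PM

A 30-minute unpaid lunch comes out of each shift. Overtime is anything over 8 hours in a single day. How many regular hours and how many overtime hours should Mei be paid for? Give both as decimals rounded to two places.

Tue: 7:33 AM–2:19 PM = 6 h 46 min; less 30 min break → 6 h 16 min
Wed: 7:02 AM–3:45 PM = 8 h 43 min; less 30 min break → 8 h 13 min
Thu: 8:29 AM–5:34 PM = 9 h 5 min; less 30 min break → 8 h 35 min
Fri: 7:41 AM–6:00 PM = 10 h 19 min; less 30 min break → 9 h 49 min
Tue reg 6 h 16 min / OT 0 h 0 min; Wed reg 8 h 0 min / OT 0 h 13 min; Thu reg 8 h 0 min / OT 0 h 35 min; Fri reg 8 h 0 min / OT 1 h 49 min.
Totals: regular 30 h 16 min, overtime 2 h 37 min.

Regular 30.27 hours, overtime 2.62 hours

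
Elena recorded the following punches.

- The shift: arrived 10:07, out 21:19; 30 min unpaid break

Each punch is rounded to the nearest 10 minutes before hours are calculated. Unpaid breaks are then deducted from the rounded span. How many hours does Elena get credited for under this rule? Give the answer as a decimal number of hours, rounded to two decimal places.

The shift: in 10:07→10:10, out 21:19→21:20; 11 h 10 min − 30 min = 10 h 40 min

10.67 hours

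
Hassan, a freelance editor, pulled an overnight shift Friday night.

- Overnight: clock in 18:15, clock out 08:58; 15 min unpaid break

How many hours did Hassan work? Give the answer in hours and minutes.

14 h 28 min

Overnight: 18:15 → midnight = 5 h 45 min; midnight → 08:58 = 8 h 58 min; span 14 h 43 min; less 15 min break → 14 h 28 min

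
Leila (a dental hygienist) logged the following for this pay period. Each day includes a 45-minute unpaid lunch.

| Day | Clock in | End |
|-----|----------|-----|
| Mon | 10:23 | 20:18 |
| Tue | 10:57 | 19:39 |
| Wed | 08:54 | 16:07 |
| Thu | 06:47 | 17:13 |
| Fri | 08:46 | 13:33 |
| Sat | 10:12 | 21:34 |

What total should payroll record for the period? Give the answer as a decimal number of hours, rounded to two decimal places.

Mon: 10:23–20:18 = 9 h 55 min; less 45 min break → 9 h 10 min
Tue: 10:57–19:39 = 8 h 42 min; less 45 min break → 7 h 57 min
Wed: 08:54–16:07 = 7 h 13 min; less 45 min break → 6 h 28 min
Thu: 06:47–17:13 = 10 h 26 min; less 45 min break → 9 h 41 min
Fri: 08:46–13:33 = 4 h 47 min; less 45 min break → 4 h 2 min
Sat: 10:12–21:34 = 11 h 22 min; less 45 min break → 10 h 37 min
Total: 9 h 10 min + 7 h 57 min + 6 h 28 min + 9 h 41 min + 4 h 2 min + 10 h 37 min = 47 h 55 min.

47.92 hours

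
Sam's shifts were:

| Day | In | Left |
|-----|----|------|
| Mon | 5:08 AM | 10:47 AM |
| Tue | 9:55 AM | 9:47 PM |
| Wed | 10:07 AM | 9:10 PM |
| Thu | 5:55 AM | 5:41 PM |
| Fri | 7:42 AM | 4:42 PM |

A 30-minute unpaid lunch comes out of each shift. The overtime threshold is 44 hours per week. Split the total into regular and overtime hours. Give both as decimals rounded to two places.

Regular 44.00 hours, overtime 2.83 hours

Mon: 5:08 AM–10:47 AM = 5 h 39 min; less 30 min break → 5 h 9 min
Tue: 9:55 AM–9:47 PM = 11 h 52 min; less 30 min break → 11 h 22 min
Wed: 10:07 AM–9:10 PM = 11 h 3 min; less 30 min break → 10 h 33 min
Thu: 5:55 AM–5:41 PM = 11 h 46 min; less 30 min break → 11 h 16 min
Fri: 7:42 AM–4:42 PM = 9 h 0 min; less 30 min break → 8 h 30 min
Total worked: 46 h 50 min = 46.83 h.
Threshold 44 h → overtime 2 h 50 min, regular 44 h 0 min.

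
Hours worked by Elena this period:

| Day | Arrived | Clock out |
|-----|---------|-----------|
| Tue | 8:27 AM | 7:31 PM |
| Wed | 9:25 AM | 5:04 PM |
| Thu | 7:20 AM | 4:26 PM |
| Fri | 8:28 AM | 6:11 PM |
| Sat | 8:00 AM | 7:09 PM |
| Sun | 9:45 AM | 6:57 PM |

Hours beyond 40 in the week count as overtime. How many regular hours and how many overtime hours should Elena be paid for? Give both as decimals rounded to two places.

Regular 40.00 hours, overtime 17.88 hours

Tue: 8:27 AM–7:31 PM = 11 h 4 min
Wed: 9:25 AM–5:04 PM = 7 h 39 min
Thu: 7:20 AM–4:26 PM = 9 h 6 min
Fri: 8:28 AM–6:11 PM = 9 h 43 min
Sat: 8:00 AM–7:09 PM = 11 h 9 min
Sun: 9:45 AM–6:57 PM = 9 h 12 min
Total worked: 57 h 53 min = 57.88 h.
Threshold 40 h → overtime 17 h 53 min, regular 40 h 0 min.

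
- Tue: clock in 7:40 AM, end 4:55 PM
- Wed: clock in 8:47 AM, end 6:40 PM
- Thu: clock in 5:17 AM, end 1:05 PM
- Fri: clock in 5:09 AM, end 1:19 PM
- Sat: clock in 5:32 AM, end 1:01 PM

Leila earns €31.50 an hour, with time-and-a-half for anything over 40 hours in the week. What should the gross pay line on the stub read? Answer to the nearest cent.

€1382.06

Tue: 7:40 AM–4:55 PM = 9 h 15 min
Wed: 8:47 AM–6:40 PM = 9 h 53 min
Thu: 5:17 AM–1:05 PM = 7 h 48 min
Fri: 5:09 AM–1:19 PM = 8 h 10 min
Sat: 5:32 AM–1:01 PM = 7 h 29 min
Total worked: 42 h 35 min = 2555 min.
Regular 40 h 0 min = 2400 min at €31.50/h; overtime 2 h 35 min = 155 min at €47.25/h.
Pay = (2400 × €31.50 + 155 × €47.25) ÷ 60 = €1382.06.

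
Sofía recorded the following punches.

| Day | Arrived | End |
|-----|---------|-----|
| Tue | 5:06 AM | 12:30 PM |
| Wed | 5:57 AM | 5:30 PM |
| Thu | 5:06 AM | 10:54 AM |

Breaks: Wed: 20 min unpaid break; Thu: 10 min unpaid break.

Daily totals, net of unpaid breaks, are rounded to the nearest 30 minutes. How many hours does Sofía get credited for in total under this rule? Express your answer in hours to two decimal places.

Tue: 5:06 AM–12:30 PM = 7 h 24 min → rounds to 7 h 30 min
Wed: 5:57 AM–5:30 PM = 11 h 33 min − 20 min = 11 h 13 min → rounds to 11 h 0 min
Thu: 5:06 AM–10:54 AM = 5 h 48 min − 10 min = 5 h 38 min → rounds to 5 h 30 min
Total credited: 24 h 0 min.

24.00 hours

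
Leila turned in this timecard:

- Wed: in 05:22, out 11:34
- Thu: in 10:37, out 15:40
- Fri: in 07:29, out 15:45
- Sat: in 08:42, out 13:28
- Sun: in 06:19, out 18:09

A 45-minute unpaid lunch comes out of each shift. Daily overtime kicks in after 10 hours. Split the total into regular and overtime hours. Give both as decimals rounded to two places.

Regular 31.28 hours, overtime 1.08 hours

Wed: 05:22–11:34 = 6 h 12 min; less 45 min break → 5 h 27 min
Thu: 10:37–15:40 = 5 h 3 min; less 45 min break → 4 h 18 min
Fri: 07:29–15:45 = 8 h 16 min; less 45 min break → 7 h 31 min
Sat: 08:42–13:28 = 4 h 46 min; less 45 min break → 4 h 1 min
Sun: 06:19–18:09 = 11 h 50 min; less 45 min break → 11 h 5 min
Wed reg 5 h 27 min / OT 0 h 0 min; Thu reg 4 h 18 min / OT 0 h 0 min; Fri reg 7 h 31 min / OT 0 h 0 min; Sat reg 4 h 1 min / OT 0 h 0 min; Sun reg 10 h 0 min / OT 1 h 5 min.
Totals: regular 31 h 17 min, overtime 1 h 5 min.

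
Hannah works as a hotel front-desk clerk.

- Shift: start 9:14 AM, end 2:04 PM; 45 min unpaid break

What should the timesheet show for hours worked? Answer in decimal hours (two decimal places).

4.08 hours

Shift: 9:14 AM–2:04 PM = 4 h 50 min; less 45 min break → 4 h 5 min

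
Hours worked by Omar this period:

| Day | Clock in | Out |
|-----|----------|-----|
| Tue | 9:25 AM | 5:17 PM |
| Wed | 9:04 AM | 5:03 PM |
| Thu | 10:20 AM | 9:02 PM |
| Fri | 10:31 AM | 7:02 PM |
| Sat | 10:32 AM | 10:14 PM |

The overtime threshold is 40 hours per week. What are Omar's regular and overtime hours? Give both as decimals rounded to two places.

Regular 40.00 hours, overtime 6.77 hours

Tue: 9:25 AM–5:17 PM = 7 h 52 min
Wed: 9:04 AM–5:03 PM = 7 h 59 min
Thu: 10:20 AM–9:02 PM = 10 h 42 min
Fri: 10:31 AM–7:02 PM = 8 h 31 min
Sat: 10:32 AM–10:14 PM = 11 h 42 min
Total worked: 46 h 46 min = 46.77 h.
Threshold 40 h → overtime 6 h 46 min, regular 40 h 0 min.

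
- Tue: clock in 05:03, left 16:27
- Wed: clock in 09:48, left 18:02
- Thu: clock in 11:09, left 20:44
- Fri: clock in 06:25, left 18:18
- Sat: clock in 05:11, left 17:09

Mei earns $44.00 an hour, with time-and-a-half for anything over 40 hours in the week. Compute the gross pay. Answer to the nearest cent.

$2622.40

Tue: 05:03–16:27 = 11 h 24 min
Wed: 09:48–18:02 = 8 h 14 min
Thu: 11:09–20:44 = 9 h 35 min
Fri: 06:25–18:18 = 11 h 53 min
Sat: 05:11–17:09 = 11 h 58 min
Total worked: 53 h 4 min = 3184 min.
Regular 40 h 0 min = 2400 min at $44.00/h; overtime 13 h 4 min = 784 min at $66.00/h.
Pay = (2400 × $44.00 + 784 × $66.00) ÷ 60 = $2622.40.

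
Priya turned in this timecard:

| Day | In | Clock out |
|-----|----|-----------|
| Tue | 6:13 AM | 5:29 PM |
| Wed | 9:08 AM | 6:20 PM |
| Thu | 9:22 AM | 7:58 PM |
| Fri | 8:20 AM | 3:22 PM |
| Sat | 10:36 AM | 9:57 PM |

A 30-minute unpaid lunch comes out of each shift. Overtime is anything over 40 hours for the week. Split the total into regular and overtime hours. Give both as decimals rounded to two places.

Regular 40.00 hours, overtime 6.95 hours

Tue: 6:13 AM–5:29 PM = 11 h 16 min; less 30 min break → 10 h 46 min
Wed: 9:08 AM–6:20 PM = 9 h 12 min; less 30 min break → 8 h 42 min
Thu: 9:22 AM–7:58 PM = 10 h 36 min; less 30 min break → 10 h 6 min
Fri: 8:20 AM–3:22 PM = 7 h 2 min; less 30 min break → 6 h 32 min
Sat: 10:36 AM–9:57 PM = 11 h 21 min; less 30 min break → 10 h 51 min
Total worked: 46 h 57 min = 46.95 h.
Threshold 40 h → overtime 6 h 57 min, regular 40 h 0 min.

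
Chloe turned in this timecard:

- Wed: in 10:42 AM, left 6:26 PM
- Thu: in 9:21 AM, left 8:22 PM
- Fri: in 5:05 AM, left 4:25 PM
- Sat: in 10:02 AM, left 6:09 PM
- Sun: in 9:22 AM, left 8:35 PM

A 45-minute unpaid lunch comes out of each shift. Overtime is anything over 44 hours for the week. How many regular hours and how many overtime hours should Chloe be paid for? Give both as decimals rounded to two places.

Wed: 10:42 AM–6:26 PM = 7 h 44 min; less 45 min break → 6 h 59 min
Thu: 9:21 AM–8:22 PM = 11 h 1 min; less 45 min break → 10 h 16 min
Fri: 5:05 AM–4:25 PM = 11 h 20 min; less 45 min break → 10 h 35 min
Sat: 10:02 AM–6:09 PM = 8 h 7 min; less 45 min break → 7 h 22 min
Sun: 9:22 AM–8:35 PM = 11 h 13 min; less 45 min break → 10 h 28 min
Total worked: 45 h 40 min = 45.67 h.
Threshold 44 h → overtime 1 h 40 min, regular 44 h 0 min.

Regular 44.00 hours, overtime 1.67 hours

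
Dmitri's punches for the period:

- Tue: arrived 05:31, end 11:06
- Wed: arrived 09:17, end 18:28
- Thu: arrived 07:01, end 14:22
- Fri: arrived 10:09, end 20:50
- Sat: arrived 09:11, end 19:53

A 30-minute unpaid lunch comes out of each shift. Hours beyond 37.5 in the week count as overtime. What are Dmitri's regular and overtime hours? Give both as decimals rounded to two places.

Regular 37.50 hours, overtime 3.50 hours

Tue: 05:31–11:06 = 5 h 35 min; less 30 min break → 5 h 5 min
Wed: 09:17–18:28 = 9 h 11 min; less 30 min break → 8 h 41 min
Thu: 07:01–14:22 = 7 h 21 min; less 30 min break → 6 h 51 min
Fri: 10:09–20:50 = 10 h 41 min; less 30 min break → 10 h 11 min
Sat: 09:11–19:53 = 10 h 42 min; less 30 min break → 10 h 12 min
Total worked: 41 h 0 min = 41.00 h.
Threshold 37.5 h → overtime 3 h 30 min, regular 37 h 30 min.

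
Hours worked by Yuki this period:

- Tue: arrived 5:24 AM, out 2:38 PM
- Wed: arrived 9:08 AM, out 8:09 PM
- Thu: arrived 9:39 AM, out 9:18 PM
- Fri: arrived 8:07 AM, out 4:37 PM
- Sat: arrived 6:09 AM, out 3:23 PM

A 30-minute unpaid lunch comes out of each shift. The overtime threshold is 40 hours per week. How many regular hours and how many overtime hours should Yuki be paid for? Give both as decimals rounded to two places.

Regular 40.00 hours, overtime 7.13 hours

Tue: 5:24 AM–2:38 PM = 9 h 14 min; less 30 min break → 8 h 44 min
Wed: 9:08 AM–8:09 PM = 11 h 1 min; less 30 min break → 10 h 31 min
Thu: 9:39 AM–9:18 PM = 11 h 39 min; less 30 min break → 11 h 9 min
Fri: 8:07 AM–4:37 PM = 8 h 30 min; less 30 min break → 8 h 0 min
Sat: 6:09 AM–3:23 PM = 9 h 14 min; less 30 min break → 8 h 44 min
Total worked: 47 h 8 min = 47.13 h.
Threshold 40 h → overtime 7 h 8 min, regular 40 h 0 min.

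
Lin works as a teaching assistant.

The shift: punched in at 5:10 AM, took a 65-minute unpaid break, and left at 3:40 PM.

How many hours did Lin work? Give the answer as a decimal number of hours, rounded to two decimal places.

9.42 hours

The shift: 5:10 AM–3:40 PM = 10 h 30 min; less 65 min break → 9 h 25 min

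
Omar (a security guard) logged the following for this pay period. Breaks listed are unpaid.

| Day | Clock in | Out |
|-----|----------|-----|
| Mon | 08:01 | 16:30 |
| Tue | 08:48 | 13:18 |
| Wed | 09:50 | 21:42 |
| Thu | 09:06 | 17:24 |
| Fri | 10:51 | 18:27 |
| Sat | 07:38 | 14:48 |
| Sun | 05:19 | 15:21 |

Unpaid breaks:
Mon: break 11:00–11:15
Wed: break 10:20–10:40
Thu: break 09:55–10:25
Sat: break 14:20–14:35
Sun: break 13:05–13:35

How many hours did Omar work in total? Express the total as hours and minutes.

56 h 7 min

Mon: 08:01–16:30 = 8 h 29 min; less 15 min break → 8 h 14 min
Tue: 08:48–13:18 = 4 h 30 min
Wed: 09:50–21:42 = 11 h 52 min; less 20 min break → 11 h 32 min
Thu: 09:06–17:24 = 8 h 18 min; less 30 min break → 7 h 48 min
Fri: 10:51–18:27 = 7 h 36 min
Sat: 07:38–14:48 = 7 h 10 min; less 15 min break → 6 h 55 min
Sun: 05:19–15:21 = 10 h 2 min; less 30 min break → 9 h 32 min
Total: 8 h 14 min + 4 h 30 min + 11 h 32 min + 7 h 48 min + 7 h 36 min + 6 h 55 min + 9 h 32 min = 56 h 7 min.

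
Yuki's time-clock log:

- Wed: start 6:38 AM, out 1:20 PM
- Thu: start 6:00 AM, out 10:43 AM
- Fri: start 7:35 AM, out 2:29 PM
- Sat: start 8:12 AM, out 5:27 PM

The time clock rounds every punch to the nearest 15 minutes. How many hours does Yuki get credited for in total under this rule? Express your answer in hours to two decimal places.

Wed: in 6:38 AM→6:45 AM, out 1:20 PM→1:15 PM; 6 h 30 min
Thu: in 6:00 AM→6:00 AM, out 10:43 AM→10:45 AM; 4 h 45 min
Fri: in 7:35 AM→7:30 AM, out 2:29 PM→2:30 PM; 7 h 0 min
Sat: in 8:12 AM→8:15 AM, out 5:27 PM→5:30 PM; 9 h 15 min
Total credited: 27 h 30 min.

27.50 hours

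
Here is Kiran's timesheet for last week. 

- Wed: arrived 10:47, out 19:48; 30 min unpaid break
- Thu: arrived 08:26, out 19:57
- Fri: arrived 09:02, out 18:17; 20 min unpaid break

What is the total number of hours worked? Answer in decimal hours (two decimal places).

Wed: 10:47–19:48 = 9 h 1 min; less 30 min break → 8 h 31 min
Thu: 08:26–19:57 = 11 h 31 min
Fri: 09:02–18:17 = 9 h 15 min; less 20 min break → 8 h 55 min
Total: 8 h 31 min + 11 h 31 min + 8 h 55 min = 28 h 57 min.

28.95 hours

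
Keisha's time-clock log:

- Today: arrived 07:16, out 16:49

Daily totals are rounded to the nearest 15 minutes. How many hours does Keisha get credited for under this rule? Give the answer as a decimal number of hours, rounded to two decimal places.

Today: 07:16–16:49 = 9 h 33 min → rounds to 9 h 30 min

9.50 hours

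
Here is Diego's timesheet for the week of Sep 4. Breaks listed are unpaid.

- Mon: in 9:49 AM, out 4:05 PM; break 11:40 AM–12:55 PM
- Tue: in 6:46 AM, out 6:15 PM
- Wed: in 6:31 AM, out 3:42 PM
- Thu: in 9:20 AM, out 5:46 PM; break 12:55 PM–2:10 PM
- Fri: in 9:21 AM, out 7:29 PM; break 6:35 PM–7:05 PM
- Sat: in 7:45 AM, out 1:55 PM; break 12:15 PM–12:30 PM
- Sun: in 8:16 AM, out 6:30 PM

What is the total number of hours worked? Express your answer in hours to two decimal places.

58.65 hours

Mon: 9:49 AM–4:05 PM = 6 h 16 min; less 75 min break → 5 h 1 min
Tue: 6:46 AM–6:15 PM = 11 h 29 min
Wed: 6:31 AM–3:42 PM = 9 h 11 min
Thu: 9:20 AM–5:46 PM = 8 h 26 min; less 75 min break → 7 h 11 min
Fri: 9:21 AM–7:29 PM = 10 h 8 min; less 30 min break → 9 h 38 min
Sat: 7:45 AM–1:55 PM = 6 h 10 min; less 15 min break → 5 h 55 min
Sun: 8:16 AM–6:30 PM = 10 h 14 min
Total: 5 h 1 min + 11 h 29 min + 9 h 11 min + 7 h 11 min + 9 h 38 min + 5 h 55 min + 10 h 14 min = 58 h 39 min.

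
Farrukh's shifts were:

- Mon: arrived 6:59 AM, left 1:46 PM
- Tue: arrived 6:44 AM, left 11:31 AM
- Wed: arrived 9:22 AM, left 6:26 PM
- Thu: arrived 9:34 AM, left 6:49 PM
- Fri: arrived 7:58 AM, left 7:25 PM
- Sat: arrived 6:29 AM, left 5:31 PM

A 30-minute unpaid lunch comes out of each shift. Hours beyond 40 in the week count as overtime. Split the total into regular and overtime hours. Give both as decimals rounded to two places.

Mon: 6:59 AM–1:46 PM = 6 h 47 min; less 30 min break → 6 h 17 min
Tue: 6:44 AM–11:31 AM = 4 h 47 min; less 30 min break → 4 h 17 min
Wed: 9:22 AM–6:26 PM = 9 h 4 min; less 30 min break → 8 h 34 min
Thu: 9:34 AM–6:49 PM = 9 h 15 min; less 30 min break → 8 h 45 min
Fri: 7:58 AM–7:25 PM = 11 h 27 min; less 30 min break → 10 h 57 min
Sat: 6:29 AM–5:31 PM = 11 h 2 min; less 30 min break → 10 h 32 min
Total worked: 49 h 22 min = 49.37 h.
Threshold 40 h → overtime 9 h 22 min, regular 40 h 0 min.

Regular 40.00 hours, overtime 9.37 hours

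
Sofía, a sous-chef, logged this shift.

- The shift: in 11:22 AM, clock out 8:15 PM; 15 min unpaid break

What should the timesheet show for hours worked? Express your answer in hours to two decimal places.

The shift: 11:22 AM–8:15 PM = 8 h 53 min; less 15 min break → 8 h 38 min

8.63 hours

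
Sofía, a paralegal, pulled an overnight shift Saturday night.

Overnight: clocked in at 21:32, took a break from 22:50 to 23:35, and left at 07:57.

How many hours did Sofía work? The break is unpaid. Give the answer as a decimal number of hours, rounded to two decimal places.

Overnight: 21:32 → midnight = 2 h 28 min; midnight → 07:57 = 7 h 57 min; span 10 h 25 min; less 45 min break → 9 h 40 min

9.67 hours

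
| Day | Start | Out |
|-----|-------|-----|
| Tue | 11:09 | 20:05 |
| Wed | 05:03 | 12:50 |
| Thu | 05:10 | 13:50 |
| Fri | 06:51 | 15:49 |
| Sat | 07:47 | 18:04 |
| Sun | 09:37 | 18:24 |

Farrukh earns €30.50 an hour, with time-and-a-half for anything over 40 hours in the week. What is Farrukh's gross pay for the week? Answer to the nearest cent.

Tue: 11:09–20:05 = 8 h 56 min
Wed: 05:03–12:50 = 7 h 47 min
Thu: 05:10–13:50 = 8 h 40 min
Fri: 06:51–15:49 = 8 h 58 min
Sat: 07:47–18:04 = 10 h 17 min
Sun: 09:37–18:24 = 8 h 47 min
Total worked: 53 h 25 min = 3205 min.
Regular 40 h 0 min = 2400 min at €30.50/h; overtime 13 h 25 min = 805 min at €45.75/h.
Pay = (2400 × €30.50 + 805 × €45.75) ÷ 60 = €1833.81.

€1833.81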